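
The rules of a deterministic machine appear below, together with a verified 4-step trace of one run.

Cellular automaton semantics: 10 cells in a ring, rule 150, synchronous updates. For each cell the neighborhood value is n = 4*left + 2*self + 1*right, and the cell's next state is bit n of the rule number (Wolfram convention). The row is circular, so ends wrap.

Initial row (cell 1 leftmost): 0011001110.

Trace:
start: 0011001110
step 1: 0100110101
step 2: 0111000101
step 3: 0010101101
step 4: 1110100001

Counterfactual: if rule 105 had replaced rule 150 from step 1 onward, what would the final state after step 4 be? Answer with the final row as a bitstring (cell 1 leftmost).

(re-executing steps 1..4 under rule 105; state before step 1: 0011001110)
step 1: 1011001010
step 2: 0111000101
step 3: 1101010010
step 4: 1110100001

1110100001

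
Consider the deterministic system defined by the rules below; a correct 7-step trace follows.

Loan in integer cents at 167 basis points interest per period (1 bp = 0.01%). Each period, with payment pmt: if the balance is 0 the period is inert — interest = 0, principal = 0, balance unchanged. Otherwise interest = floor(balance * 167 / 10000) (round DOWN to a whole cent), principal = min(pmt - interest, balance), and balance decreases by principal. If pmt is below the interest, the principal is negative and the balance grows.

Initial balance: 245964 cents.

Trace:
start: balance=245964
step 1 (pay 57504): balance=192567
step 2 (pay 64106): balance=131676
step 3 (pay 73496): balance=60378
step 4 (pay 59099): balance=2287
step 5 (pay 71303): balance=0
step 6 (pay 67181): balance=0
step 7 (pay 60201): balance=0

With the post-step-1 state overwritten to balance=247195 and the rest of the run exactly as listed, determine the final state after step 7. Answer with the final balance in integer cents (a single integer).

0

state after step 1 := balance=247195
step 2 (pay 64106): balance=187217
step 3 (pay 73496): balance=116847
step 4 (pay 59099): balance=59699
step 5 (pay 71303): balance=0
step 6 (pay 67181): balance=0
step 7 (pay 60201): balance=0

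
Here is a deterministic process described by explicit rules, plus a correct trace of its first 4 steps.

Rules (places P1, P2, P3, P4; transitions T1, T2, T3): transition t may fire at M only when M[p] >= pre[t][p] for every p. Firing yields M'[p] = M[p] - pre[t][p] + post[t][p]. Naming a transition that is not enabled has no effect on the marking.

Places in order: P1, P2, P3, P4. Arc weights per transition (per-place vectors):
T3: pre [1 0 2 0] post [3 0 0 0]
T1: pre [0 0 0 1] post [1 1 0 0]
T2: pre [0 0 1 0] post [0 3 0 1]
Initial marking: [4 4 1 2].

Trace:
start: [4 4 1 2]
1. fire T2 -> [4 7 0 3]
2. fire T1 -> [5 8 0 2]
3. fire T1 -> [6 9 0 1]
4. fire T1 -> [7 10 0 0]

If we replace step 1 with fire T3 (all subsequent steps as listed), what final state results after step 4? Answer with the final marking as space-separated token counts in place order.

(re-executing from step 1 with the substitution; state before step 1: [4 4 1 2])
1. fire T3 -> [4 4 1 2]
2. fire T1 -> [5 5 1 1]
3. fire T1 -> [6 6 1 0]
4. fire T1 -> [6 6 1 0]

6 6 1 0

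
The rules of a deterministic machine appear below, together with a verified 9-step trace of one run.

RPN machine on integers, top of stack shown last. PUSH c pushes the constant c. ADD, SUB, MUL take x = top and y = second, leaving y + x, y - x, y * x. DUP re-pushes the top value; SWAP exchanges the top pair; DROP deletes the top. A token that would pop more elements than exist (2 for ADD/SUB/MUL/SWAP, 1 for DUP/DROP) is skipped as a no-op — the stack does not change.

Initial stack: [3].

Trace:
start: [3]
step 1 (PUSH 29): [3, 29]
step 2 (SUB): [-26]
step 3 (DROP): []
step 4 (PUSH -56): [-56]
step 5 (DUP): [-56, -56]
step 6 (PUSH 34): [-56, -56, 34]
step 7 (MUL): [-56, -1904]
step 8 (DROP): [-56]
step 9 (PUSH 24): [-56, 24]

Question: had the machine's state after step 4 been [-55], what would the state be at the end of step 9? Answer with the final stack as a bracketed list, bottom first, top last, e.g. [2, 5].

[-55, 24]

state after step 4 := [-55]
step 5 (DUP): [-55, -55]
step 6 (PUSH 34): [-55, -55, 34]
step 7 (MUL): [-55, -1870]
step 8 (DROP): [-55]
step 9 (PUSH 24): [-55, 24]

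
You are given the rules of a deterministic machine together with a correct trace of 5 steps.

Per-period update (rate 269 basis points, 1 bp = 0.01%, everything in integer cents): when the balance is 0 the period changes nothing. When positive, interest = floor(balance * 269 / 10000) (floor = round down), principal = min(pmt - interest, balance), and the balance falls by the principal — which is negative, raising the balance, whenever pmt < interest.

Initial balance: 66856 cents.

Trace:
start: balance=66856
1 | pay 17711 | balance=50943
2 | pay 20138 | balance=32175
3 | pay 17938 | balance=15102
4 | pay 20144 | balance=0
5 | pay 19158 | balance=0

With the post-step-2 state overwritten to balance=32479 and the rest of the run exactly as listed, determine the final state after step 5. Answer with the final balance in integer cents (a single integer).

0

state after step 2 := balance=32479
3 | pay 17938 | balance=15414
4 | pay 20144 | balance=0
5 | pay 19158 | balance=0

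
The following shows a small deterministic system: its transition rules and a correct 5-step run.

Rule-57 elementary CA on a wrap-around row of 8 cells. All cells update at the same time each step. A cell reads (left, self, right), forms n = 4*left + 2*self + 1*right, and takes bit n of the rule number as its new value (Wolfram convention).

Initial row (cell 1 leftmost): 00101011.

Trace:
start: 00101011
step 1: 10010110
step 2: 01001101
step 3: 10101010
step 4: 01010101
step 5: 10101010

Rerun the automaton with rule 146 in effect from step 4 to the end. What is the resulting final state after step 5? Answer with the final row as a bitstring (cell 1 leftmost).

00000000

(re-executing steps 4..5 under rule 146; state before step 4: 10101010)
step 4: 00000000
step 5: 00000000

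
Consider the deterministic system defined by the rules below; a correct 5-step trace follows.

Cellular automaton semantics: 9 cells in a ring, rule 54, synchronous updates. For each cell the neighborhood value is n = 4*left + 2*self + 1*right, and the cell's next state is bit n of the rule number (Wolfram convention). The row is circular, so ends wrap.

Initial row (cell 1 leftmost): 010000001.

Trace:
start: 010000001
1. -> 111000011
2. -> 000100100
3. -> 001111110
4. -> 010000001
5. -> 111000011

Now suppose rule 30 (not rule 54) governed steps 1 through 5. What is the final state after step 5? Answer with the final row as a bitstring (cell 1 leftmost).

(re-executing steps 1..5 under rule 30; state before step 1: 010000001)
1. -> 011000011
2. -> 010100110
3. -> 110111101
4. -> 000100001
5. -> 101110011

101110011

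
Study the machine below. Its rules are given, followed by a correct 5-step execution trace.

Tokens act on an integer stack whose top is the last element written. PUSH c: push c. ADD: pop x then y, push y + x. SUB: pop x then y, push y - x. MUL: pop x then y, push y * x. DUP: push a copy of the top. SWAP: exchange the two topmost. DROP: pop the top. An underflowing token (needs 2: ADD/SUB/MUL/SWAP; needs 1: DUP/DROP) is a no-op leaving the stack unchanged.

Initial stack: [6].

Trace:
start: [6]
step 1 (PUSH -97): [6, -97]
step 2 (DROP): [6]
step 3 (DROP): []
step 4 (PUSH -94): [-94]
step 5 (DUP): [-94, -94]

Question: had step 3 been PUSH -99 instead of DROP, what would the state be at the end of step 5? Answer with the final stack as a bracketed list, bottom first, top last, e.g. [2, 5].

[6, -99, -94, -94]

(re-executing from step 3 with the substitution; state before step 3: [6])
step 3 (PUSH -99): [6, -99]
step 4 (PUSH -94): [6, -99, -94]
step 5 (DUP): [6, -99, -94, -94]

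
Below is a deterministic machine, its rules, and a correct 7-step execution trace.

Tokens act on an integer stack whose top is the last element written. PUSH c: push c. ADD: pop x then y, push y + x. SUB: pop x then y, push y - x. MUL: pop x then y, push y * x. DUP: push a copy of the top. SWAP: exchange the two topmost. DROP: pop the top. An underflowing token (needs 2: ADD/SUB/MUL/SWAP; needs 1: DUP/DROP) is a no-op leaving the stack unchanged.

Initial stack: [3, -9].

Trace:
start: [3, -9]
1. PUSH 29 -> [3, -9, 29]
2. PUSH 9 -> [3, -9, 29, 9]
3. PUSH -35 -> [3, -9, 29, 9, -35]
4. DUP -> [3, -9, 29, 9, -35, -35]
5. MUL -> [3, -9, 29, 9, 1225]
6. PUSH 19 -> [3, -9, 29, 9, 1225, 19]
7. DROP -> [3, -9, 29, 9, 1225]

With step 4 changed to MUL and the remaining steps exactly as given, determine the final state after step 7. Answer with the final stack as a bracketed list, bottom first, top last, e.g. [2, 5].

(re-executing from step 4 with the substitution; state before step 4: [3, -9, 29, 9, -35])
4. MUL -> [3, -9, 29, -315]
5. MUL -> [3, -9, -9135]
6. PUSH 19 -> [3, -9, -9135, 19]
7. DROP -> [3, -9, -9135]

[3, -9, -9135]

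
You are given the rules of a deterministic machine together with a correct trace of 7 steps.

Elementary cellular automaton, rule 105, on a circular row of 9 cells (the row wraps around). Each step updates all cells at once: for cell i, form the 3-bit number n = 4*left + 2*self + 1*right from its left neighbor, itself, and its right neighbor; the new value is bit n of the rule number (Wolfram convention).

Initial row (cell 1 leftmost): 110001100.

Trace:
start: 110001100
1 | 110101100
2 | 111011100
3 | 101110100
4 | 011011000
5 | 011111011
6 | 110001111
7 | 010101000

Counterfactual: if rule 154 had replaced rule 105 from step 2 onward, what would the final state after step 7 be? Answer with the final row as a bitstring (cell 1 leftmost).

100110100

(re-executing steps 2..7 under rule 154; state before step 2: 110101100)
2 | 100001011
3 | 010010011
4 | 001101110
5 | 011001101
6 | 010111000
7 | 100110100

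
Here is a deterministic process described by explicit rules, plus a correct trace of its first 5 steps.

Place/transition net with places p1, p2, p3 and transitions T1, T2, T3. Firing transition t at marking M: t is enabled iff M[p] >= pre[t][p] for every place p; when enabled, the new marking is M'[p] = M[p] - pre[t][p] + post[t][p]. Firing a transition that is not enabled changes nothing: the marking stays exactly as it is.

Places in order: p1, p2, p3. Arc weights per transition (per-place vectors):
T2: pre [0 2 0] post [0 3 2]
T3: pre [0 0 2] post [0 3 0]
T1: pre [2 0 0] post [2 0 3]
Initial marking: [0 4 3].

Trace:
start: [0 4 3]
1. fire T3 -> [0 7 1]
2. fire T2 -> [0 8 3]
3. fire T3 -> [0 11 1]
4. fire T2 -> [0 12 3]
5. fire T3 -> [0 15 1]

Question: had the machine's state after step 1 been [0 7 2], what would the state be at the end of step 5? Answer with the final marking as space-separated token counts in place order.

0 15 2

state after step 1 := [0 7 2]
2. fire T2 -> [0 8 4]
3. fire T3 -> [0 11 2]
4. fire T2 -> [0 12 4]
5. fire T3 -> [0 15 2]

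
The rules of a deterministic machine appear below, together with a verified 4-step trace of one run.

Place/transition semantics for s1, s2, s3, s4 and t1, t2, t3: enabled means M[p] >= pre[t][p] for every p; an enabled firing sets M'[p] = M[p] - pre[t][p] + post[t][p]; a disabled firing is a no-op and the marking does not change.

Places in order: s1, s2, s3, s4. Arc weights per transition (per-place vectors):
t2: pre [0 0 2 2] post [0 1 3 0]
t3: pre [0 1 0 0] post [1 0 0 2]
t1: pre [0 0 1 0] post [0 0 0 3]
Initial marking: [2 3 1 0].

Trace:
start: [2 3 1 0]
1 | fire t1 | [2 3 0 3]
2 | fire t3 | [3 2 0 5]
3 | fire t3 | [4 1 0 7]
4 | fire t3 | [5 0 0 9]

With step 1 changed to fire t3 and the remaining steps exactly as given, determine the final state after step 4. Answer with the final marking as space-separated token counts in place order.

5 0 1 6

(re-executing from step 1 with the substitution; state before step 1: [2 3 1 0])
1 | fire t3 | [3 2 1 2]
2 | fire t3 | [4 1 1 4]
3 | fire t3 | [5 0 1 6]
4 | fire t3 | [5 0 1 6]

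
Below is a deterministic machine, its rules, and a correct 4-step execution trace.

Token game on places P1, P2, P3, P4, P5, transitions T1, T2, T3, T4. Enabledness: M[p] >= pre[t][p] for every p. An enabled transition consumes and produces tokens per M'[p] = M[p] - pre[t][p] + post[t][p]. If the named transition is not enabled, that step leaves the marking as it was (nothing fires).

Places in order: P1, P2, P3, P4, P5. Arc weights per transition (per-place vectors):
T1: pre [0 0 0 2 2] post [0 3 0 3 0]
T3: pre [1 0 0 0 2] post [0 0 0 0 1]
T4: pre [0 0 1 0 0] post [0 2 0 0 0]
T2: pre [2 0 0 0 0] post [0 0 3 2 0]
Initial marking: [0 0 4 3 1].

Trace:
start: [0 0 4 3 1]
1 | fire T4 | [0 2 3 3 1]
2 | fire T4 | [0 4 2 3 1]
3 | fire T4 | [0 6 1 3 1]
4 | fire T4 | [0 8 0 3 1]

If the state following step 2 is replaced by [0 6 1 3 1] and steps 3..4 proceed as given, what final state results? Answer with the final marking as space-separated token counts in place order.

0 8 0 3 1

state after step 2 := [0 6 1 3 1]
3 | fire T4 | [0 8 0 3 1]
4 | fire T4 | [0 8 0 3 1]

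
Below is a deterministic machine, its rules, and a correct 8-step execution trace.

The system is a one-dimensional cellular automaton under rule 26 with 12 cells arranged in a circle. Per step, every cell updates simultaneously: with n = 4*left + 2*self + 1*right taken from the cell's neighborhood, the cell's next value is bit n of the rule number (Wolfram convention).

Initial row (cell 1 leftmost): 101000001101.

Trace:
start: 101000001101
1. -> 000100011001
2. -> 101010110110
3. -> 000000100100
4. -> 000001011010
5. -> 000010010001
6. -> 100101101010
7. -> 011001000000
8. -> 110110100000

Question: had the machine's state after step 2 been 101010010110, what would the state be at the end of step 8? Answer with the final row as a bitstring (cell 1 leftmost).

state after step 2 := 101010010110
3. -> 000001100100
4. -> 000011011010
5. -> 000110010001
6. -> 101101101010
7. -> 001001000000
8. -> 010110100000

010110100000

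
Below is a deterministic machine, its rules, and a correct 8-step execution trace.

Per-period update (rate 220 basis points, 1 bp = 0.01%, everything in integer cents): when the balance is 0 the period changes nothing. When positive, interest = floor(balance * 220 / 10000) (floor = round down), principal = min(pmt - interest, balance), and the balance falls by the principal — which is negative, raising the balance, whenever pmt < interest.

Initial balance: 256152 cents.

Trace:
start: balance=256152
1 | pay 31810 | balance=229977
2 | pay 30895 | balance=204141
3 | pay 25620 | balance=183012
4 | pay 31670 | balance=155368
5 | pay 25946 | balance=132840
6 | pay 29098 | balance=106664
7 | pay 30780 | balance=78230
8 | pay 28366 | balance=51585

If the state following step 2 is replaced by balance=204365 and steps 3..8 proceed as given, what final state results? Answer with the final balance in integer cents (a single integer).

51839

state after step 2 := balance=204365
3 | pay 25620 | balance=183241
4 | pay 31670 | balance=155602
5 | pay 25946 | balance=133079
6 | pay 29098 | balance=106908
7 | pay 30780 | balance=78479
8 | pay 28366 | balance=51839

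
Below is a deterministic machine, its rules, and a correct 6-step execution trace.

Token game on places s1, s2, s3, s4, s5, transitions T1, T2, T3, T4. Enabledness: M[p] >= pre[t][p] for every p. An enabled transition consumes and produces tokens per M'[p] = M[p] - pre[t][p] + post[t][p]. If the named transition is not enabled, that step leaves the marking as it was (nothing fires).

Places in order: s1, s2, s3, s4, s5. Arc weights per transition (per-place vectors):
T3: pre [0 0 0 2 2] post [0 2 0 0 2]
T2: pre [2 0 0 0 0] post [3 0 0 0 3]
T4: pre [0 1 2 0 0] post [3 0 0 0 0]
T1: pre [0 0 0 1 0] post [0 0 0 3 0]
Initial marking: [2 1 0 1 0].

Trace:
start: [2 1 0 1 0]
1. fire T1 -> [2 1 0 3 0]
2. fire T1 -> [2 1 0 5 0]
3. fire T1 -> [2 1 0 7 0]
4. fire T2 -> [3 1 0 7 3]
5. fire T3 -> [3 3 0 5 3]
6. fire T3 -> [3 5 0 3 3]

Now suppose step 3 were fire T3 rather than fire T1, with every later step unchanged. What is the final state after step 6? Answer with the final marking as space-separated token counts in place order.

3 5 0 1 3

(re-executing from step 3 with the substitution; state before step 3: [2 1 0 5 0])
3. fire T3 -> [2 1 0 5 0]
4. fire T2 -> [3 1 0 5 3]
5. fire T3 -> [3 3 0 3 3]
6. fire T3 -> [3 5 0 1 3]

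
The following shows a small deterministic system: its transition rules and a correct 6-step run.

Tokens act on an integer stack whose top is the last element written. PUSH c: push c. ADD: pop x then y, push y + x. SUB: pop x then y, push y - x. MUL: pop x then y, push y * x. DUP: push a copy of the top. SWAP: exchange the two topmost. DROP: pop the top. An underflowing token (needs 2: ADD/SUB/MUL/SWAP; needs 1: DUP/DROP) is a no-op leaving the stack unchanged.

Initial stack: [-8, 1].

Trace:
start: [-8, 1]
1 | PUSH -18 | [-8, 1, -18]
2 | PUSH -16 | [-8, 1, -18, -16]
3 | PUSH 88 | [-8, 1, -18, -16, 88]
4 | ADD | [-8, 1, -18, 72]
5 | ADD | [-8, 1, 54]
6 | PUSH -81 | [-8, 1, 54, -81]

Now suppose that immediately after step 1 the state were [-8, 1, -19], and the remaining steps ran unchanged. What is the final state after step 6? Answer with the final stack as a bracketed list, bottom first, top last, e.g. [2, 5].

state after step 1 := [-8, 1, -19]
2 | PUSH -16 | [-8, 1, -19, -16]
3 | PUSH 88 | [-8, 1, -19, -16, 88]
4 | ADD | [-8, 1, -19, 72]
5 | ADD | [-8, 1, 53]
6 | PUSH -81 | [-8, 1, 53, -81]

[-8, 1, 53, -81]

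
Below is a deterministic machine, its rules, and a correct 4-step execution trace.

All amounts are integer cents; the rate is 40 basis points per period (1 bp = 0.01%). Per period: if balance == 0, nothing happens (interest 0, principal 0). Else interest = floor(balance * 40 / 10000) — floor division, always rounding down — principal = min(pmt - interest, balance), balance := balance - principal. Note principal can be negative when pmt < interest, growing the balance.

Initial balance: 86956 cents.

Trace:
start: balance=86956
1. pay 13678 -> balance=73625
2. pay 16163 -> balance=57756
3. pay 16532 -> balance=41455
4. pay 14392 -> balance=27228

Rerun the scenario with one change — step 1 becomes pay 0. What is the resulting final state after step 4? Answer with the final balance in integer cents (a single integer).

(re-executing from step 1 with the substitution; state before step 1: balance=86956)
1. pay 0 -> balance=87303
2. pay 16163 -> balance=71489
3. pay 16532 -> balance=55242
4. pay 14392 -> balance=41070

41070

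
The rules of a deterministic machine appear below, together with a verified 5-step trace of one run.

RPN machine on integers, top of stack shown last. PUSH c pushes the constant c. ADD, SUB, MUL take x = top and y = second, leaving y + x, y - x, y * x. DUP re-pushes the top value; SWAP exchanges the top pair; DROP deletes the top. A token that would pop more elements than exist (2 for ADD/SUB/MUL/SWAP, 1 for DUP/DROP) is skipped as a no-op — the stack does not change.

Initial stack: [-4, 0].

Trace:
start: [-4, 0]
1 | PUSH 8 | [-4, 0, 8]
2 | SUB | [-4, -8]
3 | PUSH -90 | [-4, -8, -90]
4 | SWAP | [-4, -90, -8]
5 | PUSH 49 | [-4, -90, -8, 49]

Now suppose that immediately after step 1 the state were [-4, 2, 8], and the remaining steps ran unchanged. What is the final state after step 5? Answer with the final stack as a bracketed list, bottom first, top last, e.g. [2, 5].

state after step 1 := [-4, 2, 8]
2 | SUB | [-4, -6]
3 | PUSH -90 | [-4, -6, -90]
4 | SWAP | [-4, -90, -6]
5 | PUSH 49 | [-4, -90, -6, 49]

[-4, -90, -6, 49]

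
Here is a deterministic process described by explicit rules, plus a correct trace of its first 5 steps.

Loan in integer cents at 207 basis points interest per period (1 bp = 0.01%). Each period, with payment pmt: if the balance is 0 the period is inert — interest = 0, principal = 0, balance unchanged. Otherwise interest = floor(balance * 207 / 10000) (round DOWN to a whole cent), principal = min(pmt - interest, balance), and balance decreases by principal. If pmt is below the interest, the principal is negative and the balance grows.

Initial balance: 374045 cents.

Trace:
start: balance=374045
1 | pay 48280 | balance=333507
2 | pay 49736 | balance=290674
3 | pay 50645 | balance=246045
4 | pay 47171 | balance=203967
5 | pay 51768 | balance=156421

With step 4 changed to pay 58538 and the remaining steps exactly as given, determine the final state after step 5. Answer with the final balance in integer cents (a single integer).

(re-executing from step 4 with the substitution; state before step 4: balance=246045)
4 | pay 58538 | balance=192600
5 | pay 51768 | balance=144818

144818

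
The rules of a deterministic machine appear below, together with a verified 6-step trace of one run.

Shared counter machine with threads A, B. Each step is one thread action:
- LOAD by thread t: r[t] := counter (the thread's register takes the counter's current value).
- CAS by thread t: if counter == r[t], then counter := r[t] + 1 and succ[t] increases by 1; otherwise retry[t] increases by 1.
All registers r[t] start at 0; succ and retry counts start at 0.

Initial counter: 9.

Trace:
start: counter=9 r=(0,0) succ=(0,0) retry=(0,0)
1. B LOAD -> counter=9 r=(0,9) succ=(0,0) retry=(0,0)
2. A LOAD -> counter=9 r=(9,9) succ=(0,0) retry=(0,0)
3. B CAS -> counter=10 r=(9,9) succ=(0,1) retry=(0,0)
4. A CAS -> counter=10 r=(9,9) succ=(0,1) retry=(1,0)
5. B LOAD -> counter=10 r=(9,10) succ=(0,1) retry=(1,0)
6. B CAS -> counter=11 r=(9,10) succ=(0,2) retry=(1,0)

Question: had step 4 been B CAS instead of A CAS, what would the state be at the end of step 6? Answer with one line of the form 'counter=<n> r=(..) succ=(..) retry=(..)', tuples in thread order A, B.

(re-executing from step 4 with the substitution; state before step 4: counter=10 r=(9,9) succ=(0,1) retry=(0,0))
4. B CAS -> counter=10 r=(9,9) succ=(0,1) retry=(0,1)
5. B LOAD -> counter=10 r=(9,10) succ=(0,1) retry=(0,1)
6. B CAS -> counter=11 r=(9,10) succ=(0,2) retry=(0,1)

counter=11 r=(9,10) succ=(0,2) retry=(0,1)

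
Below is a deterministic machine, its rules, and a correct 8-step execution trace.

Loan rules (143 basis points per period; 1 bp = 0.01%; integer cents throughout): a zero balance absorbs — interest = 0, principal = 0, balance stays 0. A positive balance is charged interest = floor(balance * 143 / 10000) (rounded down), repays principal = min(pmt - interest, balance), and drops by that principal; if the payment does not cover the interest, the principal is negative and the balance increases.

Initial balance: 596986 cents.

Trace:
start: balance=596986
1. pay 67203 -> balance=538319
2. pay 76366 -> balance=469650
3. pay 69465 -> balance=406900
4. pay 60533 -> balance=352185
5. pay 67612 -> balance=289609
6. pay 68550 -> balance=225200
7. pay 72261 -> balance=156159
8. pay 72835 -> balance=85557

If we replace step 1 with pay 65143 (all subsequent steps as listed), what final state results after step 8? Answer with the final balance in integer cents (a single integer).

(re-executing from step 1 with the substitution; state before step 1: balance=596986)
1. pay 65143 -> balance=540379
2. pay 76366 -> balance=471740
3. pay 69465 -> balance=409020
4. pay 60533 -> balance=354335
5. pay 67612 -> balance=291789
6. pay 68550 -> balance=227411
7. pay 72261 -> balance=158401
8. pay 72835 -> balance=87831

87831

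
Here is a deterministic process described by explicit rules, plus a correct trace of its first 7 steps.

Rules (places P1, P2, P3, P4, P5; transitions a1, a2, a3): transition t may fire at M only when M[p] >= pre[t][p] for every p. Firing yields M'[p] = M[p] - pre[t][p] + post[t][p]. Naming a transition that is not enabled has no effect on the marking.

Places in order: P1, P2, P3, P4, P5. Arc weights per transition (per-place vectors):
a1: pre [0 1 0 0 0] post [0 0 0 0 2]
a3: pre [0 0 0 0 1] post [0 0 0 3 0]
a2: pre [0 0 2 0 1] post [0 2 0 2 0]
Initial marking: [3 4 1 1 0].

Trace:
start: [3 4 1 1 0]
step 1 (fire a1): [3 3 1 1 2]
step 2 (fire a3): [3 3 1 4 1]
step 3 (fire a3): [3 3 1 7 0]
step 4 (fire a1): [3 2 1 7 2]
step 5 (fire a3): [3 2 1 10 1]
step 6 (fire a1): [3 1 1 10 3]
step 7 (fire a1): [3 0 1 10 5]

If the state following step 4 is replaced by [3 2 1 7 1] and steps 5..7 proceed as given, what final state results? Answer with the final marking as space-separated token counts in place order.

state after step 4 := [3 2 1 7 1]
step 5 (fire a3): [3 2 1 10 0]
step 6 (fire a1): [3 1 1 10 2]
step 7 (fire a1): [3 0 1 10 4]

3 0 1 10 4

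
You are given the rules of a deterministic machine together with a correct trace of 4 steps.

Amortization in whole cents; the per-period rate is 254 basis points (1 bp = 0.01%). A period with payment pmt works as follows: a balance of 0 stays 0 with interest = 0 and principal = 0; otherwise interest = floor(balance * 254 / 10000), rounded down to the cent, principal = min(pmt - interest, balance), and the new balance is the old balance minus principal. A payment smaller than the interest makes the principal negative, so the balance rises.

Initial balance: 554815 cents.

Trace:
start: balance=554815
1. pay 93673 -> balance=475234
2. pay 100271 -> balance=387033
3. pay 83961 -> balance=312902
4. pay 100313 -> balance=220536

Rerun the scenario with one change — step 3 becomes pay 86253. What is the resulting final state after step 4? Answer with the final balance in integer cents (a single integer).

218186

(re-executing from step 3 with the substitution; state before step 3: balance=387033)
3. pay 86253 -> balance=310610
4. pay 100313 -> balance=218186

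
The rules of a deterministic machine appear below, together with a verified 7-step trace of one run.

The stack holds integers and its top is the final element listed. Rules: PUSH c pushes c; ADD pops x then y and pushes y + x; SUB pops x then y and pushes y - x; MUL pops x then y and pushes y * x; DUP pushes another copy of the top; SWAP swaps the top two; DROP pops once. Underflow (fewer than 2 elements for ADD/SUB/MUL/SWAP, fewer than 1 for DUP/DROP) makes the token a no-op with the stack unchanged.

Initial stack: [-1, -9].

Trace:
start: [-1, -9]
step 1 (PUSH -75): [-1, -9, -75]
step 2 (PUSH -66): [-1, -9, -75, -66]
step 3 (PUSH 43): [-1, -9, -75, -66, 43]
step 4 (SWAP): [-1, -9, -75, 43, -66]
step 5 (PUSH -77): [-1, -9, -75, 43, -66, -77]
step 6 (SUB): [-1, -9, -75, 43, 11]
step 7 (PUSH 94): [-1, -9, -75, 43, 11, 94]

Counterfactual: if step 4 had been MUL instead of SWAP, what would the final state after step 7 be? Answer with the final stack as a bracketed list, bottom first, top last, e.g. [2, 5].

[-1, -9, -75, -2761, 94]

(re-executing from step 4 with the substitution; state before step 4: [-1, -9, -75, -66, 43])
step 4 (MUL): [-1, -9, -75, -2838]
step 5 (PUSH -77): [-1, -9, -75, -2838, -77]
step 6 (SUB): [-1, -9, -75, -2761]
step 7 (PUSH 94): [-1, -9, -75, -2761, 94]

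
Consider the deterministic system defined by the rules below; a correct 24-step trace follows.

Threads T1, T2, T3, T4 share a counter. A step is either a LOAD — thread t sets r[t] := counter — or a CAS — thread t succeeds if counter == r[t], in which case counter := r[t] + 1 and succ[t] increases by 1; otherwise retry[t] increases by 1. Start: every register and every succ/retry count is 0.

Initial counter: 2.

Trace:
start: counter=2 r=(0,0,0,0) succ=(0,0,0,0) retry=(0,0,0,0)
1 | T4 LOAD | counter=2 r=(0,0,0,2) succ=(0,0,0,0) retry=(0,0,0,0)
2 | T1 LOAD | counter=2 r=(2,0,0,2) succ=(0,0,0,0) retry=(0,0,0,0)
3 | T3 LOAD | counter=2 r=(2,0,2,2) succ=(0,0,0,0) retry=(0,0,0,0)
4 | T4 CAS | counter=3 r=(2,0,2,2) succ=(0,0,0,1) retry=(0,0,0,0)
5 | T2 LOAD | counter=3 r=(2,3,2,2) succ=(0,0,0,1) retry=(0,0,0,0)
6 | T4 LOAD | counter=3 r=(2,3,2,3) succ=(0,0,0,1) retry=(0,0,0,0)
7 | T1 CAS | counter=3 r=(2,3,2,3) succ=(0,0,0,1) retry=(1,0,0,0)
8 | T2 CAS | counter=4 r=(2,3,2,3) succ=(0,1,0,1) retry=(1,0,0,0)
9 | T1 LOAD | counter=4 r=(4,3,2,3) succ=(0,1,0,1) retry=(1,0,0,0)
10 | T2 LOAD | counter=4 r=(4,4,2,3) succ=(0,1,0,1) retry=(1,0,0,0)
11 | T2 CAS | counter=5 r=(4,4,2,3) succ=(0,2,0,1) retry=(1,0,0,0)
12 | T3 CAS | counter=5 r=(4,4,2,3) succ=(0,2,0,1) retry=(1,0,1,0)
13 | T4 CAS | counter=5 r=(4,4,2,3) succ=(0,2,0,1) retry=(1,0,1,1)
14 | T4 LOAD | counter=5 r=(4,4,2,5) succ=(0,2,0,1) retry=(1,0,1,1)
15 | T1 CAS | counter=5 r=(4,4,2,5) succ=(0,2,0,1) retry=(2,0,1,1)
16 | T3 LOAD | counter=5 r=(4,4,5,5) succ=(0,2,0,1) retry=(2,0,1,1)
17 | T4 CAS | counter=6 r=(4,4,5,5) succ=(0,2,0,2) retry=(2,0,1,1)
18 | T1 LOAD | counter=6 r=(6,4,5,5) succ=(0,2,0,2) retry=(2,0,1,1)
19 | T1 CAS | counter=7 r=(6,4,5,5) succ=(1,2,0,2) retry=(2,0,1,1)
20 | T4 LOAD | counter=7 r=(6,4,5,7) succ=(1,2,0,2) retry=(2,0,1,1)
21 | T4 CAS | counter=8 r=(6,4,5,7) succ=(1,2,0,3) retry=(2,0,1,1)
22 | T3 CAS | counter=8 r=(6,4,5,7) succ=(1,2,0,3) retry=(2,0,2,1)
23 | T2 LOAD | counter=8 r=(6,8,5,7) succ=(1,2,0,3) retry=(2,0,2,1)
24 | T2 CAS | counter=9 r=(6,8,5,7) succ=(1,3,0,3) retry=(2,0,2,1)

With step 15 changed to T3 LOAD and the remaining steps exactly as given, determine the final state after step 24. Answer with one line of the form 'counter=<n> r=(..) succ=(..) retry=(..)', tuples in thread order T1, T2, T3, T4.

(re-executing from step 15 with the substitution; state before step 15: counter=5 r=(4,4,2,5) succ=(0,2,0,1) retry=(1,0,1,1))
15 | T3 LOAD | counter=5 r=(4,4,5,5) succ=(0,2,0,1) retry=(1,0,1,1)
16 | T3 LOAD | counter=5 r=(4,4,5,5) succ=(0,2,0,1) retry=(1,0,1,1)
17 | T4 CAS | counter=6 r=(4,4,5,5) succ=(0,2,0,2) retry=(1,0,1,1)
18 | T1 LOAD | counter=6 r=(6,4,5,5) succ=(0,2,0,2) retry=(1,0,1,1)
19 | T1 CAS | counter=7 r=(6,4,5,5) succ=(1,2,0,2) retry=(1,0,1,1)
20 | T4 LOAD | counter=7 r=(6,4,5,7) succ=(1,2,0,2) retry=(1,0,1,1)
21 | T4 CAS | counter=8 r=(6,4,5,7) succ=(1,2,0,3) retry=(1,0,1,1)
22 | T3 CAS | counter=8 r=(6,4,5,7) succ=(1,2,0,3) retry=(1,0,2,1)
23 | T2 LOAD | counter=8 r=(6,8,5,7) succ=(1,2,0,3) retry=(1,0,2,1)
24 | T2 CAS | counter=9 r=(6,8,5,7) succ=(1,3,0,3) retry=(1,0,2,1)

counter=9 r=(6,8,5,7) succ=(1,3,0,3) retry=(1,0,2,1)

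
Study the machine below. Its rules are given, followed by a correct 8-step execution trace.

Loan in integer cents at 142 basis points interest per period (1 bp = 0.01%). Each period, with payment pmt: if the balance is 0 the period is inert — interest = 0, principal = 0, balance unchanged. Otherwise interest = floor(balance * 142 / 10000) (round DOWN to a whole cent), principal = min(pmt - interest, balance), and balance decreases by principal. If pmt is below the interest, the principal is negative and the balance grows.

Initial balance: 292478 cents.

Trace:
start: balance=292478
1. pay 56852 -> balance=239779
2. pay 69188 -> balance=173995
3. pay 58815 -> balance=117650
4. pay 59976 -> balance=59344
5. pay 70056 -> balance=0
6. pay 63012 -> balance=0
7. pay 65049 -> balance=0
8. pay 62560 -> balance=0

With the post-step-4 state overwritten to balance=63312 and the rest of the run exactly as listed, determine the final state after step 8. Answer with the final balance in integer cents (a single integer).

0

state after step 4 := balance=63312
5. pay 70056 -> balance=0
6. pay 63012 -> balance=0
7. pay 65049 -> balance=0
8. pay 62560 -> balance=0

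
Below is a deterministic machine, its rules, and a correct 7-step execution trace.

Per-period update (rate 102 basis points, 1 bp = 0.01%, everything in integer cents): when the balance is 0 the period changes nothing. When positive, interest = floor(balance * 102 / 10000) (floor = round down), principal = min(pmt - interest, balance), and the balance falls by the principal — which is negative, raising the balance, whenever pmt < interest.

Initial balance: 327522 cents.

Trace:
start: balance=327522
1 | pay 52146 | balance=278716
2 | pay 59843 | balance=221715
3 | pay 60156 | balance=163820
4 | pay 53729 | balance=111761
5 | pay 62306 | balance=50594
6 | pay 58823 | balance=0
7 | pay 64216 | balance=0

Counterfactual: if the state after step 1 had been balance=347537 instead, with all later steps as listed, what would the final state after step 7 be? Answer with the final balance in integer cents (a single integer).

state after step 1 := balance=347537
2 | pay 59843 | balance=291238
3 | pay 60156 | balance=234052
4 | pay 53729 | balance=182710
5 | pay 62306 | balance=122267
6 | pay 58823 | balance=64691
7 | pay 64216 | balance=1134

1134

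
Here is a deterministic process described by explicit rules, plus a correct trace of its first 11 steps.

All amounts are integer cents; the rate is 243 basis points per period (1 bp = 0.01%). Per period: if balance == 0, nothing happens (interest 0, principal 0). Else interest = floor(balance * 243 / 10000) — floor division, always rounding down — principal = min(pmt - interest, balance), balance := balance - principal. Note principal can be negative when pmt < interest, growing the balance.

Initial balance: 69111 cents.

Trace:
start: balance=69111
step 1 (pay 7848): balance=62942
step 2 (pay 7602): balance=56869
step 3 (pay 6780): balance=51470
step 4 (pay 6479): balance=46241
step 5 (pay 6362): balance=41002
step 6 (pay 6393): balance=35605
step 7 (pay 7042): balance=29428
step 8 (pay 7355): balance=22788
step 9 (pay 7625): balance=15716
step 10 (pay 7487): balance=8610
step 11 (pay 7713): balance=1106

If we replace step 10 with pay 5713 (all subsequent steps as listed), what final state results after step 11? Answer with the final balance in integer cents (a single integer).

(re-executing from step 10 with the substitution; state before step 10: balance=15716)
step 10 (pay 5713): balance=10384
step 11 (pay 7713): balance=2923

2923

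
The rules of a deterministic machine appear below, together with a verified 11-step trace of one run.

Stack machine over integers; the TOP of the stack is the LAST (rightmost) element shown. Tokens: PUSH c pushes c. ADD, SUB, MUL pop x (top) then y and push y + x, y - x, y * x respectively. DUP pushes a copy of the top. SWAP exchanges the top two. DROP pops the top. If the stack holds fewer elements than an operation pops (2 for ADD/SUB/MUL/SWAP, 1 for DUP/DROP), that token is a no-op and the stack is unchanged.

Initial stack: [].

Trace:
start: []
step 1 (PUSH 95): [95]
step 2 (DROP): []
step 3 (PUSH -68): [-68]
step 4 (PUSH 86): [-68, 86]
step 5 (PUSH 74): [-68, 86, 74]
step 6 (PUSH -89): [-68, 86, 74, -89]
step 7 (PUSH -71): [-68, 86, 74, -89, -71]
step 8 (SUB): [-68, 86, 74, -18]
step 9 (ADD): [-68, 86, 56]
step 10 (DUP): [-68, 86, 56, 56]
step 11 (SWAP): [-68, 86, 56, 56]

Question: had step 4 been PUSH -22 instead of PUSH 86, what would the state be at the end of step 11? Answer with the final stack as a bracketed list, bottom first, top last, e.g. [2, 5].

(re-executing from step 4 with the substitution; state before step 4: [-68])
step 4 (PUSH -22): [-68, -22]
step 5 (PUSH 74): [-68, -22, 74]
step 6 (PUSH -89): [-68, -22, 74, -89]
step 7 (PUSH -71): [-68, -22, 74, -89, -71]
step 8 (SUB): [-68, -22, 74, -18]
step 9 (ADD): [-68, -22, 56]
step 10 (DUP): [-68, -22, 56, 56]
step 11 (SWAP): [-68, -22, 56, 56]

[-68, -22, 56, 56]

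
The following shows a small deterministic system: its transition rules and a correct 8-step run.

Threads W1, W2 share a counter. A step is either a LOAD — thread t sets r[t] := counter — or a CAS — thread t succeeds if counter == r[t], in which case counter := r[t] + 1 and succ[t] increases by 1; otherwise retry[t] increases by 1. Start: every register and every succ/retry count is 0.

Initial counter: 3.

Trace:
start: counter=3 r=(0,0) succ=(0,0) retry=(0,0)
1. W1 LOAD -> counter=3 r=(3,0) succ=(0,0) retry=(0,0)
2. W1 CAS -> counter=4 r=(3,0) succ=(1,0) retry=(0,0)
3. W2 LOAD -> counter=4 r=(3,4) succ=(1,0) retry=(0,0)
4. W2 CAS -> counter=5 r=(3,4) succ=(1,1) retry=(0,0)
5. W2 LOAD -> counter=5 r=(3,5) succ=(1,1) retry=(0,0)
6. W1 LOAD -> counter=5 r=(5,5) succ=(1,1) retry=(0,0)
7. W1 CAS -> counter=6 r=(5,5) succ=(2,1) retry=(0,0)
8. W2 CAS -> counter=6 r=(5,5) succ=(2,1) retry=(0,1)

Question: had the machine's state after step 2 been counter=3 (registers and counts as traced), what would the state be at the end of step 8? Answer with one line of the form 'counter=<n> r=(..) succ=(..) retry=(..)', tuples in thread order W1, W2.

state after step 2 := counter=3 r=(3,0) succ=(1,0) retry=(0,0)
3. W2 LOAD -> counter=3 r=(3,3) succ=(1,0) retry=(0,0)
4. W2 CAS -> counter=4 r=(3,3) succ=(1,1) retry=(0,0)
5. W2 LOAD -> counter=4 r=(3,4) succ=(1,1) retry=(0,0)
6. W1 LOAD -> counter=4 r=(4,4) succ=(1,1) retry=(0,0)
7. W1 CAS -> counter=5 r=(4,4) succ=(2,1) retry=(0,0)
8. W2 CAS -> counter=5 r=(4,4) succ=(2,1) retry=(0,1)

counter=5 r=(4,4) succ=(2,1) retry=(0,1)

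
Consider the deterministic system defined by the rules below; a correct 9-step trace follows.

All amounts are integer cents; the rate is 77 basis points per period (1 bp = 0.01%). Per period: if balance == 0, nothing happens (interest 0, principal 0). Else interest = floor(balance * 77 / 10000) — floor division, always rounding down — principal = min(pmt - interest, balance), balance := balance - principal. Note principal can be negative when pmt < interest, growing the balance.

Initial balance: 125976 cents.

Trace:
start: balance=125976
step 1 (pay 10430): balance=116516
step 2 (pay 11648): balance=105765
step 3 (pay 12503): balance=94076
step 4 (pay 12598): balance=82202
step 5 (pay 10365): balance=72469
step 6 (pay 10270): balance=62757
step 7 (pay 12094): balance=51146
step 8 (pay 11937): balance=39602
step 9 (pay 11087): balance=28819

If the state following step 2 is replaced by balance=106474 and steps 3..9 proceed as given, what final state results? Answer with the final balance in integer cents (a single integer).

state after step 2 := balance=106474
step 3 (pay 12503): balance=94790
step 4 (pay 12598): balance=82921
step 5 (pay 10365): balance=73194
step 6 (pay 10270): balance=63487
step 7 (pay 12094): balance=51881
step 8 (pay 11937): balance=40343
step 9 (pay 11087): balance=29566

29566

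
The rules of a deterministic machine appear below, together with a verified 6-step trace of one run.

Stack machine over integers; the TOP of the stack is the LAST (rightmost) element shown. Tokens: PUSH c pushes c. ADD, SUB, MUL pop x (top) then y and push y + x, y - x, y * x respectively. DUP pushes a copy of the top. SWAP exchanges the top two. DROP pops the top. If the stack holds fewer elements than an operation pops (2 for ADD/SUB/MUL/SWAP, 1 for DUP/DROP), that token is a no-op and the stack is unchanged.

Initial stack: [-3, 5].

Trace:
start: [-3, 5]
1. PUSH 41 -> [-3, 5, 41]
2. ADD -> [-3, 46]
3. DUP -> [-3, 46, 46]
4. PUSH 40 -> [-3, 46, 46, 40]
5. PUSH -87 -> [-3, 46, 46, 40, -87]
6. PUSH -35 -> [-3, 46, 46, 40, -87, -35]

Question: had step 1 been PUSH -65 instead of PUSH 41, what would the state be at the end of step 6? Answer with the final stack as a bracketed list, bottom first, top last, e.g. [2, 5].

[-3, -60, -60, 40, -87, -35]

(re-executing from step 1 with the substitution; state before step 1: [-3, 5])
1. PUSH -65 -> [-3, 5, -65]
2. ADD -> [-3, -60]
3. DUP -> [-3, -60, -60]
4. PUSH 40 -> [-3, -60, -60, 40]
5. PUSH -87 -> [-3, -60, -60, 40, -87]
6. PUSH -35 -> [-3, -60, -60, 40, -87, -35]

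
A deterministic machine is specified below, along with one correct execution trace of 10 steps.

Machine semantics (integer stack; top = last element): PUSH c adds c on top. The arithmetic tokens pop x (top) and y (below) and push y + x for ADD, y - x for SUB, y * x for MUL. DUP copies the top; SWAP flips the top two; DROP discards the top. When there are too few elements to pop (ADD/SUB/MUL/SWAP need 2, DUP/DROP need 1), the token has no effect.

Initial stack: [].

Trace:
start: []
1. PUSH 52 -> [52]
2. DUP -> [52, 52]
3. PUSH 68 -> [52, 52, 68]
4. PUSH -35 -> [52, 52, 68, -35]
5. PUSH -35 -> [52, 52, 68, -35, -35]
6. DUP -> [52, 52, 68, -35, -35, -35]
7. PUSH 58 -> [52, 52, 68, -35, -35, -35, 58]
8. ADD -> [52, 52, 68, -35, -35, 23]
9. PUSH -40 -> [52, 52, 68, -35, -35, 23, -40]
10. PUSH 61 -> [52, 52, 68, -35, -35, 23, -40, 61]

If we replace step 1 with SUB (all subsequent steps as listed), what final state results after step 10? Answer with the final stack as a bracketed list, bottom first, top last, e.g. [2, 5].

[68, -35, -35, 23, -40, 61]

(re-executing from step 1 with the substitution; state before step 1: [])
1. SUB -> []
2. DUP -> []
3. PUSH 68 -> [68]
4. PUSH -35 -> [68, -35]
5. PUSH -35 -> [68, -35, -35]
6. DUP -> [68, -35, -35, -35]
7. PUSH 58 -> [68, -35, -35, -35, 58]
8. ADD -> [68, -35, -35, 23]
9. PUSH -40 -> [68, -35, -35, 23, -40]
10. PUSH 61 -> [68, -35, -35, 23, -40, 61]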